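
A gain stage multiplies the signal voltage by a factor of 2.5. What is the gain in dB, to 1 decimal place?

For a voltage ratio, dB = 20·log₁₀(V₂/V₁).
20·log₁₀(2.5) = 8.0 dB.

8.0 dB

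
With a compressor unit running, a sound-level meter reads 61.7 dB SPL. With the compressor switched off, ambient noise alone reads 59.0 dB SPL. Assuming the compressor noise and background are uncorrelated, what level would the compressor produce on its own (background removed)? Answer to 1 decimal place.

Remove the background by subtracting linear intensities:
L_src = 10·log₁₀(10^(61.7/10) − 10^(59.0/10)) = 10·log₁₀(684800) = 58.4 dB SPL.

58.4 dB SPL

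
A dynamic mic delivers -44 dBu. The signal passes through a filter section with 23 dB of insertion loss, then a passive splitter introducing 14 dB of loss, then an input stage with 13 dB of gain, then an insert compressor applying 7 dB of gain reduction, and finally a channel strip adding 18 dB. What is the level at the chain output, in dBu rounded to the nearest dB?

In dB, series stages simply add:
-44 − 23 − 14 + 13 − 7 + 18 = -57 dBu.

-57 dBu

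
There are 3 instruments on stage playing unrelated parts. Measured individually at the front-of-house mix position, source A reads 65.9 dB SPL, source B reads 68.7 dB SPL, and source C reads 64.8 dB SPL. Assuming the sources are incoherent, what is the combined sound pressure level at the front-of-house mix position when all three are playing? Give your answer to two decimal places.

Add the sources as powers (linear), then convert back to dB:
L_total = 10·log₁₀(10^(65.9/10) + 10^(68.7/10) + 10^(64.8/10)) = 10·log₁₀(14320000) = 71.56 dB SPL.

71.56 dB SPL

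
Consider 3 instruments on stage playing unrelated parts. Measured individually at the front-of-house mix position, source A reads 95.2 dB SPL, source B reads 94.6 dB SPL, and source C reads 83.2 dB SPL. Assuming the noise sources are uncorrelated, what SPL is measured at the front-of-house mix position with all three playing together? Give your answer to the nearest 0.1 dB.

Incoherent sources sum as intensities:
L_total = 10·log₁₀(10^(95.2/10) + 10^(94.6/10) + 10^(83.2/10)) = 10·log₁₀(6404000000) = 98.1 dB SPL.

98.1 dB SPL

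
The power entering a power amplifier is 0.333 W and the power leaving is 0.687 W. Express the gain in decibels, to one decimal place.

Power ratio → dB uses the 10·log₁₀ form:
10·log₁₀(0.687/0.333) = 10·log₁₀(2.063) = 3.1 dB.

3.1 dB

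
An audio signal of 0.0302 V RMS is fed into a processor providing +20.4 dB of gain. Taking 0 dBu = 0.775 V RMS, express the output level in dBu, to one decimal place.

Input level: 20·log₁₀(0.0302/0.775) = -28.19 dBu.
Output: -28.19 + 20.4 = -7.8 dBu.

-7.8 dBu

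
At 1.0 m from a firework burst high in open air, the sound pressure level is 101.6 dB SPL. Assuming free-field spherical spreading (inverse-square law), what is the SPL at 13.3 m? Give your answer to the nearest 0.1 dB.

79.1 dB SPL

For a point source in a free field, ΔL = −20·log₁₀(d₂/d₁).
ΔL = −20·log₁₀(13.3/1.0) = -22.48 dB, so L₂ = 101.6 + (-22.48) = 79.1 dB SPL.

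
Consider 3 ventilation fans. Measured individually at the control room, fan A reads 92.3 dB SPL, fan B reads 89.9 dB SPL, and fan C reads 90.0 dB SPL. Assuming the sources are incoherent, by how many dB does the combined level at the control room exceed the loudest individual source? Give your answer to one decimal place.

Add the sources as powers (linear), then convert back to dB:
L_total = 10·log₁₀(10^(92.3/10) + 10^(89.9/10) + 10^(90.0/10)) = 95.65 dB SPL.
Excess over the loudest (92.3 dB): 95.65 − 92.3 = 3.4 dB.

3.4 dB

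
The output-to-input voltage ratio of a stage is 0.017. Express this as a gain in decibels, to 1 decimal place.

-35.4 dB

For a voltage ratio, dB = 20·log₁₀(V₂/V₁).
20·log₁₀(0.017) = -35.4 dB.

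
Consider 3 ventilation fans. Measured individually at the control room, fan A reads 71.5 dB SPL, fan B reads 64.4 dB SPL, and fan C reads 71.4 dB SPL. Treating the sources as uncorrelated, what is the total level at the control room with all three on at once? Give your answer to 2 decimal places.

Incoherent sources sum as intensities:
L_total = 10·log₁₀(10^(71.5/10) + 10^(64.4/10) + 10^(71.4/10)) = 10·log₁₀(30680000) = 74.87 dB SPL.

74.87 dB SPL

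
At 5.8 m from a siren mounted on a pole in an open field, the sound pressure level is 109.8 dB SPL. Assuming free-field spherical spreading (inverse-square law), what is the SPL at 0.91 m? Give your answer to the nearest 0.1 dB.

125.9 dB SPL

Free-field point source: level drops by 20·log₁₀ of the distance ratio.
ΔL = −20·log₁₀(0.91/5.8) = 16.09 dB, so L₂ = 109.8 + (16.09) = 125.9 dB SPL.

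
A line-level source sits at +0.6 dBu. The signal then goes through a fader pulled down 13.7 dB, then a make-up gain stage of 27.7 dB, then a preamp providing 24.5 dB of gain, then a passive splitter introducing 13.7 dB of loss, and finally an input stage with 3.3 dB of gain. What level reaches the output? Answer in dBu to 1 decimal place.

+28.7 dBu

Gain stages sum in dB:
+0.6 − 13.7 + 27.7 + 24.5 − 13.7 + 3.3 = +28.7 dBu.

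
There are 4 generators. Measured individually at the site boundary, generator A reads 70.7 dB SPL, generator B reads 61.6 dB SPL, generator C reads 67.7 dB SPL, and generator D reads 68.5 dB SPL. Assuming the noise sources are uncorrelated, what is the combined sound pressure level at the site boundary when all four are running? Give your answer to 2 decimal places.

74.18 dB SPL

Uncorrelated sources add in intensity (power), not in dB.
L_total = 10·log₁₀(10^(70.7/10) + 10^(61.6/10) + 10^(67.7/10) + 10^(68.5/10)) = 10·log₁₀(26160000) = 74.18 dB SPL.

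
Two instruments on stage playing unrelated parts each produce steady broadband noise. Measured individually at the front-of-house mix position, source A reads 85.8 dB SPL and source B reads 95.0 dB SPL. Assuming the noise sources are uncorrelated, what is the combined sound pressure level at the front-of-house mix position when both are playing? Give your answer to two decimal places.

Uncorrelated sources add in intensity (power), not in dB.
L_total = 10·log₁₀(10^(85.8/10) + 10^(95.0/10)) = 10·log₁₀(3542000000) = 95.49 dB SPL.

95.49 dB SPL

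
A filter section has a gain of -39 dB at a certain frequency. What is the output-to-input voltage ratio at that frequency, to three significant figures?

0.0112

Voltage ratio = 10^(dB/20).
10^(-39/20) = 10^(-1.950) = 0.0112.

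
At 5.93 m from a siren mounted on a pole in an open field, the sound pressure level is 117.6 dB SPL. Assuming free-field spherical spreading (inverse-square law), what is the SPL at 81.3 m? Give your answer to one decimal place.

For a point source in a free field, ΔL = −20·log₁₀(d₂/d₁).
ΔL = −20·log₁₀(81.3/5.93) = -22.74 dB, so L₂ = 117.6 + (-22.74) = 94.9 dB SPL.

94.9 dB SPL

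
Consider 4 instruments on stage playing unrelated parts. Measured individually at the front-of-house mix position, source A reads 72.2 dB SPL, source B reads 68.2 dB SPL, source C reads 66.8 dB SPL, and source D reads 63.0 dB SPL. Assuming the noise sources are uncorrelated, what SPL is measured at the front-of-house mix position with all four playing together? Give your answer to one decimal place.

Uncorrelated sources add in intensity (power), not in dB.
L_total = 10·log₁₀(10^(72.2/10) + 10^(68.2/10) + 10^(66.8/10) + 10^(63.0/10)) = 10·log₁₀(29980000) = 74.8 dB SPL.

74.8 dB SPL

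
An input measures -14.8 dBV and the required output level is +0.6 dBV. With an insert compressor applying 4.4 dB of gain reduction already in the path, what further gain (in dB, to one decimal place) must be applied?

The required make-up gain is the shortfall in the dB sum.
G = +0.6 − (-14.8) + 4.4 = 19.8 dB.

19.8 dB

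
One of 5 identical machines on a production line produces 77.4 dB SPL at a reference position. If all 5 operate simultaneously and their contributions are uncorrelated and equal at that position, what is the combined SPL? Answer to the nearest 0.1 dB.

5 equal incoherent sources raise the level by 10·log₁₀(5) = 6.99 dB.
L_total = 77.4 + 6.99 = 84.4 dB SPL.

84.4 dB SPL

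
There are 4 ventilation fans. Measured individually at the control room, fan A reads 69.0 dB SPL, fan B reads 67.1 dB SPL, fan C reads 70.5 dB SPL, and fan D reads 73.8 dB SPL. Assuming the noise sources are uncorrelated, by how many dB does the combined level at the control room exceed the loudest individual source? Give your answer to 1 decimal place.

Add the sources as powers (linear), then convert back to dB:
L_total = 10·log₁₀(10^(69.0/10) + 10^(67.1/10) + 10^(70.5/10) + 10^(73.8/10)) = 76.84 dB SPL.
Excess over the loudest (73.8 dB): 76.84 − 73.8 = 3.0 dB.

3.0 dB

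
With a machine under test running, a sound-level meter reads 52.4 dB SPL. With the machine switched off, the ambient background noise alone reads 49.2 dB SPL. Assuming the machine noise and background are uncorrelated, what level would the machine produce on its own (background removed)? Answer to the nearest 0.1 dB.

49.6 dB SPL

Subtract intensities: L_src = 10·log₁₀(10^(L_total/10) − 10^(L_bg/10)).
L_src = 10·log₁₀(10^(52.4/10) − 10^(49.2/10)) = 10·log₁₀(90600) = 49.6 dB SPL.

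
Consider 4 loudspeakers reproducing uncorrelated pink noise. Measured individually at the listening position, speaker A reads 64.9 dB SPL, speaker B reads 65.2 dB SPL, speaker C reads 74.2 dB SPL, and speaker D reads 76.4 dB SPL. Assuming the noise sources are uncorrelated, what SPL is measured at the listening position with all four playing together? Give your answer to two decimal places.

Uncorrelated sources add in intensity (power), not in dB.
L_total = 10·log₁₀(10^(64.9/10) + 10^(65.2/10) + 10^(74.2/10) + 10^(76.4/10)) = 10·log₁₀(76360000) = 78.83 dB SPL.

78.83 dB SPL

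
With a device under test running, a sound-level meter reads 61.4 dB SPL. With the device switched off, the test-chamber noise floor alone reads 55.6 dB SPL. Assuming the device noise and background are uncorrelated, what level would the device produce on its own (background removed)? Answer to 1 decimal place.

60.1 dB SPL

Subtract intensities: L_src = 10·log₁₀(10^(L_total/10) − 10^(L_bg/10)).
L_src = 10·log₁₀(10^(61.4/10) − 10^(55.6/10)) = 10·log₁₀(1017000) = 60.1 dB SPL.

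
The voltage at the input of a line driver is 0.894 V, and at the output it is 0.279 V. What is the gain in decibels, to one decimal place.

Voltage is an amplitude quantity, so gain = 20·log₁₀(V_out/V_in).
20·log₁₀(0.279/0.894) = 20·log₁₀(0.3121) = -10.1 dB.

-10.1 dB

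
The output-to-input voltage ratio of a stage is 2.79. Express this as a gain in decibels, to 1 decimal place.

8.9 dB

Voltage ratio → dB uses the 20·log₁₀ form:
20·log₁₀(2.79) = 8.9 dB.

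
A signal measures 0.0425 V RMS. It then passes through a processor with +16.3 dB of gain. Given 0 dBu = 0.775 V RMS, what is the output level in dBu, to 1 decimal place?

Input level: 20·log₁₀(0.0425/0.775) = -25.22 dBu.
Output: -25.22 + 16.3 = -8.9 dBu.

-8.9 dBu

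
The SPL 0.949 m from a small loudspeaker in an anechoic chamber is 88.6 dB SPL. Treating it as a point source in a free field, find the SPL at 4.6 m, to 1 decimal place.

Inverse-square spreading gives ΔL = −20·log₁₀(d₂/d₁).
ΔL = −20·log₁₀(4.6/0.949) = -13.71 dB, so L₂ = 88.6 + (-13.71) = 74.9 dB SPL.

74.9 dB SPL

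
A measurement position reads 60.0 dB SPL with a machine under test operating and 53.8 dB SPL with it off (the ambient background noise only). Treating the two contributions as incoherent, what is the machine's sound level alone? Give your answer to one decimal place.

Remove the background by subtracting linear intensities:
L_src = 10·log₁₀(10^(60.0/10) − 10^(53.8/10)) = 10·log₁₀(760100) = 58.8 dB SPL.

58.8 dB SPL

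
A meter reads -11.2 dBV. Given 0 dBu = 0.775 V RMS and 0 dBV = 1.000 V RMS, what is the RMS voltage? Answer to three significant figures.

V = 1.000 V × 10^(-11.2/20).
= 1.000 × 0.2754 = 0.275 V.

0.275 V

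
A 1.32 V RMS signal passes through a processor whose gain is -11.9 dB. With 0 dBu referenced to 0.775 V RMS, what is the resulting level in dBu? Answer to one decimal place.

-7.3 dBu

Input level: 20·log₁₀(1.32/0.775) = 4.63 dBu.
Output: 4.63 − 11.9 = -7.3 dBu.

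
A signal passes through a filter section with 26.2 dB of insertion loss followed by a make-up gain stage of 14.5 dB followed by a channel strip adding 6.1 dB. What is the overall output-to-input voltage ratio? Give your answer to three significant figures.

Net gain = (−26.2) + 14.5 + 6.1 = -5.6 dB.
Voltage ratio = 10^(-5.6/20) = 0.525.

0.525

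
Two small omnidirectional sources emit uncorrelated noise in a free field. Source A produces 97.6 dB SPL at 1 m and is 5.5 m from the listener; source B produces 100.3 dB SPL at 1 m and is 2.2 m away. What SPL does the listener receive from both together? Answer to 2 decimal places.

At the listener: L_A = 97.6 − 20·log₁₀(5.5) = 82.793 dB; L_B = 100.3 − 20·log₁₀(2.2) = 93.452 dB.
Combined: 10·log₁₀(10^(82.793/10)+10^(93.452/10)) = 93.81 dB SPL.

93.81 dB SPL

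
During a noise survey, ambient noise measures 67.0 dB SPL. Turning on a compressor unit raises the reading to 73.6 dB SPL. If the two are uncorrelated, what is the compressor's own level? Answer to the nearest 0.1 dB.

72.5 dB SPL

Remove the background by subtracting linear intensities:
L_src = 10·log₁₀(10^(73.6/10) − 10^(67.0/10)) = 10·log₁₀(17900000) = 72.5 dB SPL.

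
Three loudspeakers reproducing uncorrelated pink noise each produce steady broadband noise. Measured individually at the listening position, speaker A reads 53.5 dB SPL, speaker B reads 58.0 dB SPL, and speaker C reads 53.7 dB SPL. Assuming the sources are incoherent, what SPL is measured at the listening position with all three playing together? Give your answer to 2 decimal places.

Incoherent sources sum as intensities:
L_total = 10·log₁₀(10^(53.5/10) + 10^(58.0/10) + 10^(53.7/10)) = 10·log₁₀(1089000) = 60.37 dB SPL.

60.37 dB SPL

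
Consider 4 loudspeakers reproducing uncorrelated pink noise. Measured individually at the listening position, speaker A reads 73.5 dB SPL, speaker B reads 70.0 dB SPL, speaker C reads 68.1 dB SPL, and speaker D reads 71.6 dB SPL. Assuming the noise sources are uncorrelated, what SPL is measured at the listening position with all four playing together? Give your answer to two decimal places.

77.27 dB SPL

Uncorrelated sources add in intensity (power), not in dB.
L_total = 10·log₁₀(10^(73.5/10) + 10^(70.0/10) + 10^(68.1/10) + 10^(71.6/10)) = 10·log₁₀(53300000) = 77.27 dB SPL.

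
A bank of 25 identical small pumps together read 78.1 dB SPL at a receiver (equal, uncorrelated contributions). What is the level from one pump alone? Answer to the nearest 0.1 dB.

25 equal incoherent sources add 10·log₁₀(25) = 13.98 dB over one source.
L_one = 78.1 − 13.98 = 64.1 dB SPL.

64.1 dB SPL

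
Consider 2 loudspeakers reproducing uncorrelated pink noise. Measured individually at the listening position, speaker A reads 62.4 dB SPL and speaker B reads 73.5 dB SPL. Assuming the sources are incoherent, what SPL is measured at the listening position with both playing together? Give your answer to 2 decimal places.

Incoherent sources sum as intensities:
L_total = 10·log₁₀(10^(62.4/10) + 10^(73.5/10)) = 10·log₁₀(24130000) = 73.82 dB SPL.

73.82 dB SPL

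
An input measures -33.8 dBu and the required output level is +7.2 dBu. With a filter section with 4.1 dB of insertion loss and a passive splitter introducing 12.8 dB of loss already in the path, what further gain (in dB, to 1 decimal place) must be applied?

57.9 dB

The required make-up gain is the shortfall in the dB sum.
G = +7.2 − (-33.8) + 4.1 + 12.8 = 57.9 dB.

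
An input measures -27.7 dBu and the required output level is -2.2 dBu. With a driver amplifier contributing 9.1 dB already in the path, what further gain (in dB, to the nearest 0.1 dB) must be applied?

The required make-up gain is the shortfall in the dB sum.
G = -2.2 − (-27.7) − 9.1 = 16.4 dB.

16.4 dB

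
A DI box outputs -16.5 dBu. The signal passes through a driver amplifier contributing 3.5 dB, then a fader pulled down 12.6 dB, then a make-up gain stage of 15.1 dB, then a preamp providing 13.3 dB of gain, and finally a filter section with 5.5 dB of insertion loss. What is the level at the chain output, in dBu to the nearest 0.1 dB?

-2.7 dBu

In dB, series stages simply add:
-16.5 + 3.5 − 12.6 + 15.1 + 13.3 − 5.5 = -2.7 dBu.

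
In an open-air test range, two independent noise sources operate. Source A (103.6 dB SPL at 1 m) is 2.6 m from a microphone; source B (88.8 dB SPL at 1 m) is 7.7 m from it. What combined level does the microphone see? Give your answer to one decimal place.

95.3 dB SPL

At the listener: L_A = 103.6 − 20·log₁₀(2.6) = 95.30 dB; L_B = 88.8 − 20·log₁₀(7.7) = 71.07 dB.
Combined: 10·log₁₀(10^(95.30/10)+10^(71.07/10)) = 95.3 dB SPL.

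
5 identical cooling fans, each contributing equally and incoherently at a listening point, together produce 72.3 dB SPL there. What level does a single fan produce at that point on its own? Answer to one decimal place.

5 equal incoherent sources add 10·log₁₀(5) = 6.99 dB over one source.
L_one = 72.3 − 6.99 = 65.3 dB SPL.

65.3 dB SPL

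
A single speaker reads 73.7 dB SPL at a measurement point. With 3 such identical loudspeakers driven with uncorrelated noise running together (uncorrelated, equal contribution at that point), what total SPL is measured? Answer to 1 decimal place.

78.5 dB SPL

3 equal incoherent sources raise the level by 10·log₁₀(3) = 4.77 dB.
L_total = 73.7 + 4.77 = 78.5 dB SPL.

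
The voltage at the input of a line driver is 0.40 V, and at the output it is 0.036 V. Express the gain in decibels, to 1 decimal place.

-20.9 dB

Voltage is an amplitude quantity, so gain = 20·log₁₀(V_out/V_in).
20·log₁₀(0.036/0.40) = 20·log₁₀(0.09000) = -20.9 dB.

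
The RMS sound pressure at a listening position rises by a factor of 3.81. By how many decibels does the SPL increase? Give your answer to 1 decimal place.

11.6 dB

SPL change from a pressure ratio uses the 20·log₁₀ form:
20·log₁₀(3.81) = 11.6 dB.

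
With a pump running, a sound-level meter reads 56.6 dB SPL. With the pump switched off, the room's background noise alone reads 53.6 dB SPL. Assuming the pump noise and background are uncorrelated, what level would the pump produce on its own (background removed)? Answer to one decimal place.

Remove the background by subtracting linear intensities:
L_src = 10·log₁₀(10^(56.6/10) − 10^(53.6/10)) = 10·log₁₀(228000) = 53.6 dB SPL.

53.6 dB SPL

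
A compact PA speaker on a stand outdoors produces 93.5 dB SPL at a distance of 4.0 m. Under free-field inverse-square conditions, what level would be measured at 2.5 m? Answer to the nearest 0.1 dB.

97.6 dB SPL

For a point source in a free field, ΔL = −20·log₁₀(d₂/d₁).
ΔL = −20·log₁₀(2.5/4.0) = 4.08 dB, so L₂ = 93.5 + (4.08) = 97.6 dB SPL.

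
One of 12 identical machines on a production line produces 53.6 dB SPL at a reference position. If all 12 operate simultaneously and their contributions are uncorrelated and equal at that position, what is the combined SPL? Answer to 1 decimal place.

64.4 dB SPL

12 equal incoherent sources raise the level by 10·log₁₀(12) = 10.79 dB.
L_total = 53.6 + 10.79 = 64.4 dB SPL.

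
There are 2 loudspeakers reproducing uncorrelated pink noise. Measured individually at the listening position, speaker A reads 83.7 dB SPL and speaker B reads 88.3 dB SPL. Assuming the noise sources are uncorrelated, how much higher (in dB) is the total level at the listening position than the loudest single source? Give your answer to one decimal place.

Uncorrelated sources add in intensity (power), not in dB.
L_total = 10·log₁₀(10^(83.7/10) + 10^(88.3/10)) = 89.59 dB SPL.
Excess over the loudest (88.3 dB): 89.59 − 88.3 = 1.3 dB.

1.3 dB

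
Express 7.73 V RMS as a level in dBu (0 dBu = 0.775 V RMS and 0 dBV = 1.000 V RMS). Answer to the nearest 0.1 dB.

dBu = 20·log₁₀(V / 0.775 V).
20·log₁₀(7.73/0.775) = +20.0 dBu.

+20.0 dBu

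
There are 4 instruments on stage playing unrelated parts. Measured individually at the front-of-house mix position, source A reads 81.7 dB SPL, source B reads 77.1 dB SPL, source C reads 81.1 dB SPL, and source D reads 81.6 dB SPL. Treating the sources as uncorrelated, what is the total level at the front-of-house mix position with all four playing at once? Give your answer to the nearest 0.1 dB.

Add the sources as powers (linear), then convert back to dB:
L_total = 10·log₁₀(10^(81.7/10) + 10^(77.1/10) + 10^(81.1/10) + 10^(81.6/10)) = 10·log₁₀(472600000) = 86.7 dB SPL.

86.7 dB SPL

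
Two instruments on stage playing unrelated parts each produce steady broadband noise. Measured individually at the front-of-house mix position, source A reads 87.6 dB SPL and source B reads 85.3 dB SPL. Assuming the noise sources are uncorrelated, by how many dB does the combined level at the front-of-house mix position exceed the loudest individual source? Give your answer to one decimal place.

2.0 dB

Incoherent sources sum as intensities:
L_total = 10·log₁₀(10^(87.6/10) + 10^(85.3/10)) = 89.61 dB SPL.
Excess over the loudest (87.6 dB): 89.61 − 87.6 = 2.0 dB.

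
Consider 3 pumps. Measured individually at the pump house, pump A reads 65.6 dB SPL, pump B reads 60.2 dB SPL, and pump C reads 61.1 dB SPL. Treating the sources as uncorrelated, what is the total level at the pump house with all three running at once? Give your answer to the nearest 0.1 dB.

67.8 dB SPL

Uncorrelated sources add in intensity (power), not in dB.
L_total = 10·log₁₀(10^(65.6/10) + 10^(60.2/10) + 10^(61.1/10)) = 10·log₁₀(5966000) = 67.8 dB SPL.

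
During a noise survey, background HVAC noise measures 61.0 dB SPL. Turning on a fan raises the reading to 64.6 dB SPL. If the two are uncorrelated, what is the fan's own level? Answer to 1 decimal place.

Subtract intensities: L_src = 10·log₁₀(10^(L_total/10) − 10^(L_bg/10)).
L_src = 10·log₁₀(10^(64.6/10) − 10^(61.0/10)) = 10·log₁₀(1625000) = 62.1 dB SPL.

62.1 dB SPL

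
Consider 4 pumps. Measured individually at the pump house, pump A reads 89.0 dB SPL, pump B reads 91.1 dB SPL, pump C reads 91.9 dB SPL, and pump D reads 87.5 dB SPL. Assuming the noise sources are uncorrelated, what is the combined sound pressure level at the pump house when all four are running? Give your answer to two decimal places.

96.23 dB SPL

Add the sources as powers (linear), then convert back to dB:
L_total = 10·log₁₀(10^(89.0/10) + 10^(91.1/10) + 10^(91.9/10) + 10^(87.5/10)) = 10·log₁₀(4194000000) = 96.23 dB SPL.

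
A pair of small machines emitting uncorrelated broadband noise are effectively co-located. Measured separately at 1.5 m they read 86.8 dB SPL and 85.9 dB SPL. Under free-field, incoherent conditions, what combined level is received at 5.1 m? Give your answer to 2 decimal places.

Combined at 1.5 m: 10·log₁₀(10^(86.8/10)+10^(85.9/10)) = 89.384 dB SPL.
Then apply −20·log₁₀(5.1/1.5) = -10.630 dB → 78.75 dB SPL.

78.75 dB SPL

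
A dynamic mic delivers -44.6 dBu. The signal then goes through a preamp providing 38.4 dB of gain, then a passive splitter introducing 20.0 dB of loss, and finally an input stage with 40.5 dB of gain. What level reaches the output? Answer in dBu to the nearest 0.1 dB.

In dB, series stages simply add:
-44.6 + 38.4 − 20.0 + 40.5 = +14.3 dBu.

+14.3 dBu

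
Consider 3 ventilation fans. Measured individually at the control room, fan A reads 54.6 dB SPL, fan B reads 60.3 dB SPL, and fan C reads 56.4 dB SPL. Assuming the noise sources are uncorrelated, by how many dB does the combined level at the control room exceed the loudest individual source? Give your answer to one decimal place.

Uncorrelated sources add in intensity (power), not in dB.
L_total = 10·log₁₀(10^(54.6/10) + 10^(60.3/10) + 10^(56.4/10)) = 62.54 dB SPL.
Excess over the loudest (60.3 dB): 62.54 − 60.3 = 2.2 dB.

2.2 dB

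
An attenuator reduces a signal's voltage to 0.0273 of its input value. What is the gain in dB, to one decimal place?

Voltage ratio → dB uses the 20·log₁₀ form:
20·log₁₀(0.0273) = -31.3 dB.

-31.3 dB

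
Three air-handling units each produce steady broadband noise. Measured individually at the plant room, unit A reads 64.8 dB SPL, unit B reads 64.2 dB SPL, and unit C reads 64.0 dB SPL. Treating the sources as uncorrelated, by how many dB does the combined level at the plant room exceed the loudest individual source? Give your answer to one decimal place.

4.3 dB

Add the sources as powers (linear), then convert back to dB:
L_total = 10·log₁₀(10^(64.8/10) + 10^(64.2/10) + 10^(64.0/10)) = 69.12 dB SPL.
Excess over the loudest (64.8 dB): 69.12 − 64.8 = 4.3 dB.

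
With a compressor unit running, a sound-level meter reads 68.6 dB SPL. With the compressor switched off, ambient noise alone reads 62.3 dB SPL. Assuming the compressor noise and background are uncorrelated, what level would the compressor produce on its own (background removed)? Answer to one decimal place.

Background correction is a power subtraction:
L_src = 10·log₁₀(10^(68.6/10) − 10^(62.3/10)) = 10·log₁₀(5546000) = 67.4 dB SPL.

67.4 dB SPL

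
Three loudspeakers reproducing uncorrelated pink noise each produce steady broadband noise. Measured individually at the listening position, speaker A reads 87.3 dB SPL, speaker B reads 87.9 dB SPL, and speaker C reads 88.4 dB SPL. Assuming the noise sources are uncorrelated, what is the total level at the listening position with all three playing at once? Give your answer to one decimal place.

Uncorrelated sources add in intensity (power), not in dB.
L_total = 10·log₁₀(10^(87.3/10) + 10^(87.9/10) + 10^(88.4/10)) = 10·log₁₀(1845000000) = 92.7 dB SPL.

92.7 dB SPL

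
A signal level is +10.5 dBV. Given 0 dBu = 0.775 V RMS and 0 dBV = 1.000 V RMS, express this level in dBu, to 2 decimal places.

The offset between the scales is 20·log₁₀(0.775/1.000) = −2.214 dB.
So dBu = +10.5 + 2.214 = +12.71 dBu.

+12.71 dBu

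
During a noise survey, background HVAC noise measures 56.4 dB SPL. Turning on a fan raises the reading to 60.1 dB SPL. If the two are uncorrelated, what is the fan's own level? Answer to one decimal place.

57.7 dB SPL

Background correction is a power subtraction:
L_src = 10·log₁₀(10^(60.1/10) − 10^(56.4/10)) = 10·log₁₀(586800) = 57.7 dB SPL.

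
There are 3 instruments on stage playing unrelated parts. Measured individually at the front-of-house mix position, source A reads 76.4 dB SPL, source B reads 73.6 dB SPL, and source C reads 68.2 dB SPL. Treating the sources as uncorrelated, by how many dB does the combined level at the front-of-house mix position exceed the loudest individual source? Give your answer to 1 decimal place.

Uncorrelated sources add in intensity (power), not in dB.
L_total = 10·log₁₀(10^(76.4/10) + 10^(73.6/10) + 10^(68.2/10)) = 78.64 dB SPL.
Excess over the loudest (76.4 dB): 78.64 − 76.4 = 2.2 dB.

2.2 dB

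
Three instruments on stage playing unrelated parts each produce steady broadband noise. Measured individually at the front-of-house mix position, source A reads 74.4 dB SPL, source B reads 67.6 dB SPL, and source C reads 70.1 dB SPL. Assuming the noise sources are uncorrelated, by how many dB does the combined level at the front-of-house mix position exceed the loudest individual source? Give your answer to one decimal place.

Incoherent sources sum as intensities:
L_total = 10·log₁₀(10^(74.4/10) + 10^(67.6/10) + 10^(70.1/10)) = 76.39 dB SPL.
Excess over the loudest (74.4 dB): 76.39 − 74.4 = 2.0 dB.

2.0 dB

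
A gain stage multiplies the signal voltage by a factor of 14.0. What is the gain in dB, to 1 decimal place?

Voltage ratio → dB uses the 20·log₁₀ form:
20·log₁₀(14.0) = 22.9 dB.

22.9 dB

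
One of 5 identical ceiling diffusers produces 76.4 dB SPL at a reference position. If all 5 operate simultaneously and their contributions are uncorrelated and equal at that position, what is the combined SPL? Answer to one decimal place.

83.4 dB SPL

5 equal incoherent sources raise the level by 10·log₁₀(5) = 6.99 dB.
L_total = 76.4 + 6.99 = 83.4 dB SPL.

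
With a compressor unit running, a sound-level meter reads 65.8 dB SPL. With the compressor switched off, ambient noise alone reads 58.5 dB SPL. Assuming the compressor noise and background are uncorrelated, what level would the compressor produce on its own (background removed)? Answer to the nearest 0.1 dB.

64.9 dB SPL

Subtract intensities: L_src = 10·log₁₀(10^(L_total/10) − 10^(L_bg/10)).
L_src = 10·log₁₀(10^(65.8/10) − 10^(58.5/10)) = 10·log₁₀(3094000) = 64.9 dB SPL.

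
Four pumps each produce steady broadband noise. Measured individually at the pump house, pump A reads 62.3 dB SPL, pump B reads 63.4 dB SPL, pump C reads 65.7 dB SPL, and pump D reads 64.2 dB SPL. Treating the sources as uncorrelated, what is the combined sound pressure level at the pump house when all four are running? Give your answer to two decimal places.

Uncorrelated sources add in intensity (power), not in dB.
L_total = 10·log₁₀(10^(62.3/10) + 10^(63.4/10) + 10^(65.7/10) + 10^(64.2/10)) = 10·log₁₀(10230000) = 70.10 dB SPL.

70.10 dB SPL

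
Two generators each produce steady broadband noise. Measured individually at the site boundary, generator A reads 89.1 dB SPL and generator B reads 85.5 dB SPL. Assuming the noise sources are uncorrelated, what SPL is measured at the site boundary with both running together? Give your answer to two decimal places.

Incoherent sources sum as intensities:
L_total = 10·log₁₀(10^(89.1/10) + 10^(85.5/10)) = 10·log₁₀(1168000000) = 90.67 dB SPL.

90.67 dB SPL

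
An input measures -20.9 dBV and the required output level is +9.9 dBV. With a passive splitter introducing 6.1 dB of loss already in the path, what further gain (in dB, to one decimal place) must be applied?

The required make-up gain is the shortfall in the dB sum.
G = +9.9 − (-20.9) + 6.1 = 36.9 dB.

36.9 dB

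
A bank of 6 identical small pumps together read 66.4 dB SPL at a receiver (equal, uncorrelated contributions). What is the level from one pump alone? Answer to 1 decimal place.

58.6 dB SPL

6 equal incoherent sources add 10·log₁₀(6) = 7.78 dB over one source.
L_one = 66.4 − 7.78 = 58.6 dB SPL.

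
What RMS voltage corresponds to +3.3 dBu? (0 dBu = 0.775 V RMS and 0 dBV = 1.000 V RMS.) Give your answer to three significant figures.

1.13 V

V = 0.775 V × 10^(+3.3/20).
= 0.775 × 1.462 = 1.13 V.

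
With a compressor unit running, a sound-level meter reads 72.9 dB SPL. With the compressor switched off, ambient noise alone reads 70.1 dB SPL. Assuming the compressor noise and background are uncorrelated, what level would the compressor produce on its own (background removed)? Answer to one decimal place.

69.7 dB SPL

Remove the background by subtracting linear intensities:
L_src = 10·log₁₀(10^(72.9/10) − 10^(70.1/10)) = 10·log₁₀(9266000) = 69.7 dB SPL.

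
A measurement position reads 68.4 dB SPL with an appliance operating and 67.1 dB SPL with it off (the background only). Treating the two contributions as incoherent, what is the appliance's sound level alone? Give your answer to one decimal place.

62.5 dB SPL

Background correction is a power subtraction:
L_src = 10·log₁₀(10^(68.4/10) − 10^(67.1/10)) = 10·log₁₀(1790000) = 62.5 dB SPL.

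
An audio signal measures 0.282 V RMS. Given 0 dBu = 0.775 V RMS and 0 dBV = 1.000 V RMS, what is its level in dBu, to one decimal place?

-8.8 dBu

dBu = 20·log₁₀(V / 0.775 V).
20·log₁₀(0.282/0.775) = -8.8 dBu.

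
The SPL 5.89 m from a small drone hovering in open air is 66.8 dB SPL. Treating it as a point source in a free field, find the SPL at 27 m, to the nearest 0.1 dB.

53.6 dB SPL

For a point source in a free field, ΔL = −20·log₁₀(d₂/d₁).
ΔL = −20·log₁₀(27/5.89) = -13.22 dB, so L₂ = 66.8 + (-13.22) = 53.6 dB SPL.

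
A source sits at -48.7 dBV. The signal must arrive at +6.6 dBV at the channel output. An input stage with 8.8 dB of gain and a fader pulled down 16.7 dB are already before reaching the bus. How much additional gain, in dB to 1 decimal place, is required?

63.2 dB

The required make-up gain is the shortfall in the dB sum.
G = +6.6 − (-48.7) − 8.8 + 16.7 = 63.2 dB.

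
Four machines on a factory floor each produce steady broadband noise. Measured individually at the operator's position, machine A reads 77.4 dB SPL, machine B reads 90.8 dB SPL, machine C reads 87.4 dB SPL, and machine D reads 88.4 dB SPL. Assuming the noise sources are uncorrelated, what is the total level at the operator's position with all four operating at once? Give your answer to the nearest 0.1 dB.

Incoherent sources sum as intensities:
L_total = 10·log₁₀(10^(77.4/10) + 10^(90.8/10) + 10^(87.4/10) + 10^(88.4/10)) = 10·log₁₀(2499000000) = 94.0 dB SPL.

94.0 dB SPL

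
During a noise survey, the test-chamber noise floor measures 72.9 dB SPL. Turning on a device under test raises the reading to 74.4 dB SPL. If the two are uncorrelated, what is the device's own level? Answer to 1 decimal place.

69.1 dB SPL

Background correction is a power subtraction:
L_src = 10·log₁₀(10^(74.4/10) − 10^(72.9/10)) = 10·log₁₀(8044000) = 69.1 dB SPL.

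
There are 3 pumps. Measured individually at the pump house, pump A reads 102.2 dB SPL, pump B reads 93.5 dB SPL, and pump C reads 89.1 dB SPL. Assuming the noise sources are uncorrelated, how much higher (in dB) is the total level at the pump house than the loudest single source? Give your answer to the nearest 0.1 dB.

Incoherent sources sum as intensities:
L_total = 10·log₁₀(10^(102.2/10) + 10^(93.5/10) + 10^(89.1/10)) = 102.93 dB SPL.
Excess over the loudest (102.2 dB): 102.93 − 102.2 = 0.7 dB.

0.7 dB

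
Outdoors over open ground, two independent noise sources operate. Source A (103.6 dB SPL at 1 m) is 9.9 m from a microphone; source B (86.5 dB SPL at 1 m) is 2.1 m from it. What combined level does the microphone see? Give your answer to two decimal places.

At the listener: L_A = 103.6 − 20·log₁₀(9.9) = 83.687 dB; L_B = 86.5 − 20·log₁₀(2.1) = 80.056 dB.
Combined: 10·log₁₀(10^(83.687/10)+10^(80.056/10)) = 85.25 dB SPL.

85.25 dB SPL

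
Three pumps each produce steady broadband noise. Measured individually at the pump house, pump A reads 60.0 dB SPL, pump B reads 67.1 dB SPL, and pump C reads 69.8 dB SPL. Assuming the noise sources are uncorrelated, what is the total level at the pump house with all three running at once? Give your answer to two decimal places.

Uncorrelated sources add in intensity (power), not in dB.
L_total = 10·log₁₀(10^(60.0/10) + 10^(67.1/10) + 10^(69.8/10)) = 10·log₁₀(15680000) = 71.95 dB SPL.

71.95 dB SPL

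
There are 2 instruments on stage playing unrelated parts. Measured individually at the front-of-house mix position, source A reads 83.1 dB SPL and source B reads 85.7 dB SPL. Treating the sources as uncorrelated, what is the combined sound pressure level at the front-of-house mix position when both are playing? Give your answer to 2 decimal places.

Uncorrelated sources add in intensity (power), not in dB.
L_total = 10·log₁₀(10^(83.1/10) + 10^(85.7/10)) = 10·log₁₀(575700000) = 87.60 dB SPL.

87.60 dB SPL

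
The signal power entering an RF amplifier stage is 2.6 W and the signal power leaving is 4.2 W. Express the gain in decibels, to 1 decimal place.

For a power ratio, dB = 10·log₁₀(P₂/P₁).
10·log₁₀(4.2/2.6) = 10·log₁₀(1.615) = 2.1 dB.

2.1 dB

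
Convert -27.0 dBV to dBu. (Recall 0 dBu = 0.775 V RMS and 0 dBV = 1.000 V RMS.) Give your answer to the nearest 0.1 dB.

The offset between the scales is 20·log₁₀(0.775/1.000) = −2.214 dB.
So dBu = -27.0 + 2.214 = -24.8 dBu.

-24.8 dBu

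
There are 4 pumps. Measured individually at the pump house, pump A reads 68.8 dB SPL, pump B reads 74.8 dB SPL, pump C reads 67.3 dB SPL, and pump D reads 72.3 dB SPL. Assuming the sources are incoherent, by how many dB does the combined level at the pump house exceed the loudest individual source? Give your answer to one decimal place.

Add the sources as powers (linear), then convert back to dB:
L_total = 10·log₁₀(10^(68.8/10) + 10^(74.8/10) + 10^(67.3/10) + 10^(72.3/10)) = 77.79 dB SPL.
Excess over the loudest (74.8 dB): 77.79 − 74.8 = 3.0 dB.

3.0 dB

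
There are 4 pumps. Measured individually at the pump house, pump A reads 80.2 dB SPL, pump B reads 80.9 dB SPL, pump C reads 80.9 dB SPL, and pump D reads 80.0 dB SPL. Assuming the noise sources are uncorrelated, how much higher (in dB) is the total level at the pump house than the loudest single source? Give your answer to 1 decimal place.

Uncorrelated sources add in intensity (power), not in dB.
L_total = 10·log₁₀(10^(80.2/10) + 10^(80.9/10) + 10^(80.9/10) + 10^(80.0/10)) = 86.54 dB SPL.
Excess over the loudest (80.9 dB): 86.54 − 80.9 = 5.6 dB.

5.6 dB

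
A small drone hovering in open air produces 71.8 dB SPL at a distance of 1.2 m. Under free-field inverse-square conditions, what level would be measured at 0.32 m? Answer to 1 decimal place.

83.3 dB SPL

Free-field point source: level drops by 20·log₁₀ of the distance ratio.
ΔL = −20·log₁₀(0.32/1.2) = 11.48 dB, so L₂ = 71.8 + (11.48) = 83.3 dB SPL.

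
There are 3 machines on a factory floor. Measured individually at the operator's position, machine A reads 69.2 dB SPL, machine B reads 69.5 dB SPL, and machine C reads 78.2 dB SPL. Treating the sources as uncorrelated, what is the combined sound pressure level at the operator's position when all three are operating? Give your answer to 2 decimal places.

79.21 dB SPL

Incoherent sources sum as intensities:
L_total = 10·log₁₀(10^(69.2/10) + 10^(69.5/10) + 10^(78.2/10)) = 10·log₁₀(83300000) = 79.21 dB SPL.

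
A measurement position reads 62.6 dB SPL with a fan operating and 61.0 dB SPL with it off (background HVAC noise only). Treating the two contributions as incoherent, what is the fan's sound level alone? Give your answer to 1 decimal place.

57.5 dB SPL

Remove the background by subtracting linear intensities:
L_src = 10·log₁₀(10^(62.6/10) − 10^(61.0/10)) = 10·log₁₀(560800) = 57.5 dB SPL.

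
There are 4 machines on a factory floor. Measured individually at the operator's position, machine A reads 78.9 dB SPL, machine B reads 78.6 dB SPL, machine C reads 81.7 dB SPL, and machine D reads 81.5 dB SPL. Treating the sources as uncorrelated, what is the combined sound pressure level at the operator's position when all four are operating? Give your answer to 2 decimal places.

Incoherent sources sum as intensities:
L_total = 10·log₁₀(10^(78.9/10) + 10^(78.6/10) + 10^(81.7/10) + 10^(81.5/10)) = 10·log₁₀(439200000) = 86.43 dB SPL.

86.43 dB SPL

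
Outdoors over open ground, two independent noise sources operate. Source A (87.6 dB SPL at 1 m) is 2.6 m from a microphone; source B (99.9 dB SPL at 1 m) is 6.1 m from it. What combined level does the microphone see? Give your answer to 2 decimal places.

At the listener: L_A = 87.6 − 20·log₁₀(2.6) = 79.301 dB; L_B = 99.9 − 20·log₁₀(6.1) = 84.193 dB.
Combined: 10·log₁₀(10^(79.301/10)+10^(84.193/10)) = 85.41 dB SPL.

85.41 dB SPL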